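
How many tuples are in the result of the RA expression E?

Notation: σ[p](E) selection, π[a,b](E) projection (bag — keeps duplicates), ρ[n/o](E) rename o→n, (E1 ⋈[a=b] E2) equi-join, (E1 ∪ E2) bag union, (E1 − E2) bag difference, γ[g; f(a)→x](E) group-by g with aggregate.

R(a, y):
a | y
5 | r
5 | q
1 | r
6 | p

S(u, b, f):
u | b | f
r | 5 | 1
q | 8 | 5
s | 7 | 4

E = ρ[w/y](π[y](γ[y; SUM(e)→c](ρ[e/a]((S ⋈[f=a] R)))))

Row counts bottom-up:
  S → 3
  R → 4
  (S ⋈[f=a] R) → 3
  ρ[e/a]((S ⋈[f=a] R)) → 3
  γ[y; SUM(e)→c](ρ[e/a]((S ⋈[f=a] R))) → 2
  π[y](γ[y; SUM(e)→c](ρ[e/a]((S ⋈[f=a] R)))) → 2
  ρ[w/y](π[y](γ[y; SUM(e)→c](ρ[e/a]((S ⋈[f=a] R))))) → 2

|E| = 2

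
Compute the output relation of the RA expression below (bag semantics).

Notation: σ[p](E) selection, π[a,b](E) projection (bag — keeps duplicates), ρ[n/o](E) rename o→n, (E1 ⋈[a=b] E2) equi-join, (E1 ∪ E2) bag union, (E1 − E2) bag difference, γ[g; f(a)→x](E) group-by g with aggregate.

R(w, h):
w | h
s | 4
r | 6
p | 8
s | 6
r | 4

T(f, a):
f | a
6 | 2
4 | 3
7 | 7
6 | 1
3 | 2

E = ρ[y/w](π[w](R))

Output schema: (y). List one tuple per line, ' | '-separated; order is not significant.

Per-node cardinality:
  R → 5
  π[w](R) → 5
  ρ[y/w](π[w](R)) → 5

== RESULT ==
y
p
r
r
s
s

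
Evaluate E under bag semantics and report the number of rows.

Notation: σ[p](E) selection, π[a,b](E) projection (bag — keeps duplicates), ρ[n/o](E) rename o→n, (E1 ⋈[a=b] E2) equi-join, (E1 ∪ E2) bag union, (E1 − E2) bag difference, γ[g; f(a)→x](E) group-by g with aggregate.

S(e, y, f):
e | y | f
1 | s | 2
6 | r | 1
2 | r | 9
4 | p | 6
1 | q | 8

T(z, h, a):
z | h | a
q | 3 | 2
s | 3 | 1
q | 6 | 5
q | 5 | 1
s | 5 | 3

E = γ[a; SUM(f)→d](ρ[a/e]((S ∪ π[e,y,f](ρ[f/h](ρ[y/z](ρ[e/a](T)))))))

Per-node cardinality:
  S → 5
  T → 5
  ρ[e/a](T) → 5
  ρ[y/z](ρ[e/a](T)) → 5
  ρ[f/h](ρ[y/z](ρ[e/a](T))) → 5
  π[e,y,f](ρ[f/h](ρ[y/z](ρ[e/a](T)))) → 5
  (S ∪ π[e,y,f](ρ[f/h](ρ[y/z](ρ[e/a](T))))) → 10
  ρ[a/e]((S ∪ π[e,y,f](ρ[f/h](ρ[y/z](ρ[e/a](T)))))) → 10
  γ[a; SUM(f)→d](ρ[a/e]((S ∪ π[e,y,f](ρ[f/h](ρ[y/z](ρ[e/a](T))))))) → 6

|E| = 6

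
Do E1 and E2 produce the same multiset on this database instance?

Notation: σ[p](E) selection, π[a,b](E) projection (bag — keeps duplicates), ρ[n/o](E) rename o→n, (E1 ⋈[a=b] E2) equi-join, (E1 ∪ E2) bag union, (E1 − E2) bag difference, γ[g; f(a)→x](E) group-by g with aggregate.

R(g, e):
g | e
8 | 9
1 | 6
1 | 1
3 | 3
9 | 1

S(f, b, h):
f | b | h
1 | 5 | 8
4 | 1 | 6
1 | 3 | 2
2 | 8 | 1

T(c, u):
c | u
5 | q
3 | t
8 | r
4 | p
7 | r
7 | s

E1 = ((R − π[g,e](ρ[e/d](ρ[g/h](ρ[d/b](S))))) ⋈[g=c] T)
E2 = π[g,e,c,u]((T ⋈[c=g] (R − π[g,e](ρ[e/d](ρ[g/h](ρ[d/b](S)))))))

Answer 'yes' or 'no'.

E1 stepwise |·|:
  R → 5
  S → 4
  ρ[d/b](S) → 4
  ρ[g/h](ρ[d/b](S)) → 4
  ρ[e/d](ρ[g/h](ρ[d/b](S))) → 4
  π[g,e](ρ[e/d](ρ[g/h](ρ[d/b](S)))) → 4
  (R − π[g,e](ρ[e/d](ρ[g/h](ρ[d/b](S))))) → 5
  T → 6
  ((R − π[g,e](ρ[e/d](ρ[g/h](ρ[d/b](S))))) ⋈[g=c] T) → 2
E2 stepwise |·|:
  T → 6
  R → 5
  S → 4
  ρ[d/b](S) → 4
  ρ[g/h](ρ[d/b](S)) → 4
  ρ[e/d](ρ[g/h](ρ[d/b](S))) → 4
  π[g,e](ρ[e/d](ρ[g/h](ρ[d/b](S)))) → 4
  (R − π[g,e](ρ[e/d](ρ[g/h](ρ[d/b](S))))) → 5
  (T ⋈[c=g] (R − π[g,e](ρ[e/d](ρ[g/h](ρ[d/b](S)))))) → 2
  π[g,e,c,u]((T ⋈[c=g] (R − π[g,e](ρ[e/d](ρ[g/h](ρ[d/b](S))))))) → 2

E1 and E2 produce the same multiset:
g | e | c | u
3 | 3 | 3 | t
8 | 9 | 8 | r

yes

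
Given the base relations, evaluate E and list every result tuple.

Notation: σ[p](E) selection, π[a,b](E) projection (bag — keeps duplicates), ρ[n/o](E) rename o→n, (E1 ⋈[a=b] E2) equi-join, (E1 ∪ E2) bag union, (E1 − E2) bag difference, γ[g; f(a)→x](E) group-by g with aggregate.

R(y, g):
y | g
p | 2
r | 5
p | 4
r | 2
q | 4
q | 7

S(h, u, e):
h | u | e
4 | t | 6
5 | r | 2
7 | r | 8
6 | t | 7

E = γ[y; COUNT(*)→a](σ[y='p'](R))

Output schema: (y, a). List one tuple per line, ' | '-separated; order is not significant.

Row counts bottom-up:
  R → 6
  σ[y='p'](R) → 2
  γ[y; COUNT(*)→a](σ[y='p'](R)) → 1

== RESULT ==
y | a
p | 2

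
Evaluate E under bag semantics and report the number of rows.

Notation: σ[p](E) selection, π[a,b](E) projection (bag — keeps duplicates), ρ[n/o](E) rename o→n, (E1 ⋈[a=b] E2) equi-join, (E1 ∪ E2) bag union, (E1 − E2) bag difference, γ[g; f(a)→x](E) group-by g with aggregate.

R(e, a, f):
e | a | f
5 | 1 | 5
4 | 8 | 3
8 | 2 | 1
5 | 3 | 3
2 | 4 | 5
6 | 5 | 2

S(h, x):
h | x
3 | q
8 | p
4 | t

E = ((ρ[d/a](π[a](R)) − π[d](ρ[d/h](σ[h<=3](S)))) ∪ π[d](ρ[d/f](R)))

Per-node cardinality:
  R → 6
  π[a](R) → 6
  ρ[d/a](π[a](R)) → 6
  S → 3
  σ[h<=3](S) → 1
  ρ[d/h](σ[h<=3](S)) → 1
  π[d](ρ[d/h](σ[h<=3](S))) → 1
  (ρ[d/a](π[a](R)) − π[d](ρ[d/h](σ[h<=3](S)))) → 5
  R → 6
  ρ[d/f](R) → 6
  π[d](ρ[d/f](R)) → 6
  ((ρ[d/a](π[a](R)) − π[d](ρ[d/h](σ[h<=3](S)))) ∪ π[d](ρ[d/f](R))) → 11

|E| = 11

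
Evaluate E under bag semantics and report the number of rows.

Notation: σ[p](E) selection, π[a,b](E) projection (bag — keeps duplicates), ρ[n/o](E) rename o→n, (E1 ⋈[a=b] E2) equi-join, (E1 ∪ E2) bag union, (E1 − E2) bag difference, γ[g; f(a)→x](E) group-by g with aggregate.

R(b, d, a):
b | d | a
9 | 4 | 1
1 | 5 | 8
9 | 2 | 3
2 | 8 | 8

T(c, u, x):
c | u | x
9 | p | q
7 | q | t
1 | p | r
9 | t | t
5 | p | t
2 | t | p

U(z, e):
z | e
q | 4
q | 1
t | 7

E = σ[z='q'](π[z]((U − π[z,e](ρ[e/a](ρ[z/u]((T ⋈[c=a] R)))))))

Stepwise |·|:
  U → 3
  T → 6
  R → 4
  (T ⋈[c=a] R) → 1
  ρ[z/u]((T ⋈[c=a] R)) → 1
  ρ[e/a](ρ[z/u]((T ⋈[c=a] R))) → 1
  π[z,e](ρ[e/a](ρ[z/u]((T ⋈[c=a] R)))) → 1
  (U − π[z,e](ρ[e/a](ρ[z/u]((T ⋈[c=a] R))))) → 3
  π[z]((U − π[z,e](ρ[e/a](ρ[z/u]((T ⋈[c=a] R)))))) → 3
  σ[z='q'](π[z]((U − π[z,e](ρ[e/a](ρ[z/u]((T ⋈[c=a] R))))))) → 2

|E| = 2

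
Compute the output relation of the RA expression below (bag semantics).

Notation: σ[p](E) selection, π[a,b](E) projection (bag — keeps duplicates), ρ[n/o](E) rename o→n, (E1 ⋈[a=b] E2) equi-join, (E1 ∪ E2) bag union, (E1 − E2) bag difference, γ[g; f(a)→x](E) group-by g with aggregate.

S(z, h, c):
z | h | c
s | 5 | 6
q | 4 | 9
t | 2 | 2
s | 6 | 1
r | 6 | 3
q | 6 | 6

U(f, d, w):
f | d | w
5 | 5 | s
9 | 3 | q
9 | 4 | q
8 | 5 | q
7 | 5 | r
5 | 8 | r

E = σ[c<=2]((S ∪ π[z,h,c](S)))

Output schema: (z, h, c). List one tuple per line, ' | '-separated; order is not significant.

Stepwise |·|:
  S → 6
  S → 6
  π[z,h,c](S) → 6
  (S ∪ π[z,h,c](S)) → 12
  σ[c<=2]((S ∪ π[z,h,c](S))) → 4

== RESULT ==
z | h | c
s | 6 | 1
s | 6 | 1
t | 2 | 2
t | 2 | 2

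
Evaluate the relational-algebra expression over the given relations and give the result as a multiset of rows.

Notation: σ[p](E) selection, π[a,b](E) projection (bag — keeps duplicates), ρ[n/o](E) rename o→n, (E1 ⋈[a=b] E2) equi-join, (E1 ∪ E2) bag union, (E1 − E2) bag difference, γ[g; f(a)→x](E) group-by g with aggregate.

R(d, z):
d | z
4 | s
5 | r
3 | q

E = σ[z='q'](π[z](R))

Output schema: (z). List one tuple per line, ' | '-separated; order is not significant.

Stepwise |·|:
  R → 3
  π[z](R) → 3
  σ[z='q'](π[z](R)) → 1

== RESULT ==
z
q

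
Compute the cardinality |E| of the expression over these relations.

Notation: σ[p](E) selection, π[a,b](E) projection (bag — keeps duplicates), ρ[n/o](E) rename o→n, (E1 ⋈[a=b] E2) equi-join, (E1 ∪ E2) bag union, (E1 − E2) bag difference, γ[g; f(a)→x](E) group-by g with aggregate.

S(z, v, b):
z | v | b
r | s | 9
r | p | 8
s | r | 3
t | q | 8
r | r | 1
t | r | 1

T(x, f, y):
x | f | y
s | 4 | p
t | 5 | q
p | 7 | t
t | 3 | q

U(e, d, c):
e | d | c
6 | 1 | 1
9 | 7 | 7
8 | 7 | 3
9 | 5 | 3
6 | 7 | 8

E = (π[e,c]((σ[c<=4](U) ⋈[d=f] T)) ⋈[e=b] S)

Row counts bottom-up:
  U → 5
  σ[c<=4](U) → 3
  T → 4
  (σ[c<=4](U) ⋈[d=f] T) → 2
  π[e,c]((σ[c<=4](U) ⋈[d=f] T)) → 2
  S → 6
  (π[e,c]((σ[c<=4](U) ⋈[d=f] T)) ⋈[e=b] S) → 3

|E| = 3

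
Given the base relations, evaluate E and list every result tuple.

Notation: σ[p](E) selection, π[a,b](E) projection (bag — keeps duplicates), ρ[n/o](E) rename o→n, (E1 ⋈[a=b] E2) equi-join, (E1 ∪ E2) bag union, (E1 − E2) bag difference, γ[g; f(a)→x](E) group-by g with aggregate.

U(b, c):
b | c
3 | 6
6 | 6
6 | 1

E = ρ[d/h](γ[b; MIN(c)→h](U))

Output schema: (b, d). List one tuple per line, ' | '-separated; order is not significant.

Per-node cardinality:
  U → 3
  γ[b; MIN(c)→h](U) → 2
  ρ[d/h](γ[b; MIN(c)→h](U)) → 2

== RESULT ==
b | d
3 | 6
6 | 1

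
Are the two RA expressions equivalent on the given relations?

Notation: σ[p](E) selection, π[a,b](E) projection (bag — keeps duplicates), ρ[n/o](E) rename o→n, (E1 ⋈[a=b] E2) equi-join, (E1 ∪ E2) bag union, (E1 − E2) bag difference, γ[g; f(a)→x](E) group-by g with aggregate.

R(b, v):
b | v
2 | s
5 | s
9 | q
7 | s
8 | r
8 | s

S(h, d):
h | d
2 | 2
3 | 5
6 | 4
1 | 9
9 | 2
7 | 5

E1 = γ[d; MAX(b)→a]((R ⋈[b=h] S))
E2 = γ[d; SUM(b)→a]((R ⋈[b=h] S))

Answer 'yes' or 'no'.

E1 stepwise |·|:
  R → 6
  S → 6
  (R ⋈[b=h] S) → 3
  γ[d; MAX(b)→a]((R ⋈[b=h] S)) → 2
E2 stepwise |·|:
  R → 6
  S → 6
  (R ⋈[b=h] S) → 3
  γ[d; SUM(b)→a]((R ⋈[b=h] S)) → 2

E1 result:
d | a
2 | 9
5 | 7
E2 result:
d | a
2 | 11
5 | 7
Witness: (2, 9) appears 1× in E1 but 0× in E2.

no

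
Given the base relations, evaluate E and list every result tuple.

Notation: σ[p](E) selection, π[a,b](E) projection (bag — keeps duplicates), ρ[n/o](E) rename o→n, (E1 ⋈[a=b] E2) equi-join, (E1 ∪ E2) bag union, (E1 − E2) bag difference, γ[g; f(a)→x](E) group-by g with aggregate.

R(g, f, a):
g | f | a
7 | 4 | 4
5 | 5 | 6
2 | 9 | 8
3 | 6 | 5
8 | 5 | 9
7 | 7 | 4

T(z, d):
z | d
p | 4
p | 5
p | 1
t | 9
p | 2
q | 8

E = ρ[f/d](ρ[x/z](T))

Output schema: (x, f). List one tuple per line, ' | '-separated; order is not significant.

Per-node cardinality:
  T → 6
  ρ[x/z](T) → 6
  ρ[f/d](ρ[x/z](T)) → 6

== RESULT ==
x | f
p | 1
p | 2
p | 4
p | 5
q | 8
t | 9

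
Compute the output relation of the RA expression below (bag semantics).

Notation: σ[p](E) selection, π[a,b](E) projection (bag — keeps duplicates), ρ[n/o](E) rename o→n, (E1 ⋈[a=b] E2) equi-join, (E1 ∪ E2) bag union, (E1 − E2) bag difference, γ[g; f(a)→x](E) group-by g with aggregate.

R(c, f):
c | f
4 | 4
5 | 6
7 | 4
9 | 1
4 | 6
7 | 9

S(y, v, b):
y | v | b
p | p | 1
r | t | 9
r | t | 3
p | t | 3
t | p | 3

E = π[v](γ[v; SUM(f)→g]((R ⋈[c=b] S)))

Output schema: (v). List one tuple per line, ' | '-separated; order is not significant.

Stepwise |·|:
  R → 6
  S → 5
  (R ⋈[c=b] S) → 1
  γ[v; SUM(f)→g]((R ⋈[c=b] S)) → 1
  π[v](γ[v; SUM(f)→g]((R ⋈[c=b] S))) → 1

== RESULT ==
v
t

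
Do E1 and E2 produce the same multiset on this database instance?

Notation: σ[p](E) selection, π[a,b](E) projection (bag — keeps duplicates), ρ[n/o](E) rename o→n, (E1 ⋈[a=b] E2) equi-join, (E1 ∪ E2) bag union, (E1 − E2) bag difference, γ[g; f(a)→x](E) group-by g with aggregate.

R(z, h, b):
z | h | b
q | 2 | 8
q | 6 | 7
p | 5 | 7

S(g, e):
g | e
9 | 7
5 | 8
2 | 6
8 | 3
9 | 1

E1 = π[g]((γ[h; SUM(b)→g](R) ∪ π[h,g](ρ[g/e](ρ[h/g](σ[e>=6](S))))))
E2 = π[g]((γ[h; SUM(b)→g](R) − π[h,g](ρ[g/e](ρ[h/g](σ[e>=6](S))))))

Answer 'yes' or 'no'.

E1 row counts bottom-up:
  R → 3
  γ[h; SUM(b)→g](R) → 3
  S → 5
  σ[e>=6](S) → 3
  ρ[h/g](σ[e>=6](S)) → 3
  ρ[g/e](ρ[h/g](σ[e>=6](S))) → 3
  π[h,g](ρ[g/e](ρ[h/g](σ[e>=6](S)))) → 3
  (γ[h; SUM(b)→g](R) ∪ π[h,g](ρ[g/e](ρ[h/g](σ[e>=6](S))))) → 6
  π[g]((γ[h; SUM(b)→g](R) ∪ π[h,g](ρ[g/e](ρ[h/g](σ[e>=6](S)))))) → 6
E2 row counts bottom-up:
  R → 3
  γ[h; SUM(b)→g](R) → 3
  S → 5
  σ[e>=6](S) → 3
  ρ[h/g](σ[e>=6](S)) → 3
  ρ[g/e](ρ[h/g](σ[e>=6](S))) → 3
  π[h,g](ρ[g/e](ρ[h/g](σ[e>=6](S)))) → 3
  (γ[h; SUM(b)→g](R) − π[h,g](ρ[g/e](ρ[h/g](σ[e>=6](S))))) → 3
  π[g]((γ[h; SUM(b)→g](R) − π[h,g](ρ[g/e](ρ[h/g](σ[e>=6](S)))))) → 3

E1 result:
g
6
7
7
7
8
8
E2 result:
g
7
7
8
Witness: (6,) appears 1× in E1 but 0× in E2.

no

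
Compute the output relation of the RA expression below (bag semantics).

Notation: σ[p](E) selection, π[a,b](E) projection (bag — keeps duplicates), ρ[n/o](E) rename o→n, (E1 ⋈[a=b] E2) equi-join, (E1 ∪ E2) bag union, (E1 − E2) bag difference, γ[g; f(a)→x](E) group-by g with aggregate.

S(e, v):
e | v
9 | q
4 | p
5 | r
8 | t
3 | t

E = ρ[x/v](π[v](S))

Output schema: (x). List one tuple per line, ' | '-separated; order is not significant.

Stepwise |·|:
  S → 5
  π[v](S) → 5
  ρ[x/v](π[v](S)) → 5

== RESULT ==
x
p
q
r
t
t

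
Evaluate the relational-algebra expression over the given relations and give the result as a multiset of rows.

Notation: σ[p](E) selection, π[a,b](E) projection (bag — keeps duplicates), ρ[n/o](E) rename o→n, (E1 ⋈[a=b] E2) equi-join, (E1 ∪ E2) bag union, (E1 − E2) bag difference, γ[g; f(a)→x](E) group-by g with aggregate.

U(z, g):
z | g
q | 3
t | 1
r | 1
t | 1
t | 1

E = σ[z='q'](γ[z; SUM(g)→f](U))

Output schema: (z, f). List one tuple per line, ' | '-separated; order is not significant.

Subexpression sizes:
  U → 5
  γ[z; SUM(g)→f](U) → 3
  σ[z='q'](γ[z; SUM(g)→f](U)) → 1

== RESULT ==
z | f
q | 3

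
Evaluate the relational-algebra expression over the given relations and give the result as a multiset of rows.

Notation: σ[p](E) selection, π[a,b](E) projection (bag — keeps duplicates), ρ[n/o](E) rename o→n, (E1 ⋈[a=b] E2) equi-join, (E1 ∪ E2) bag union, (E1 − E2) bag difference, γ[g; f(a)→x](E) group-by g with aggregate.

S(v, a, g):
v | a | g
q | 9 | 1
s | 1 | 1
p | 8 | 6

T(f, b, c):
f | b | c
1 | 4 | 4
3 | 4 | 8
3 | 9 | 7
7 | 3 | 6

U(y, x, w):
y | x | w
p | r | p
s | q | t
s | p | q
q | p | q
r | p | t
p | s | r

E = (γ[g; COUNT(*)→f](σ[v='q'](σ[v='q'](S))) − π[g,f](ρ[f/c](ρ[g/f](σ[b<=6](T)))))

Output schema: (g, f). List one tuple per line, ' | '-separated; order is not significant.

Per-node cardinality:
  S → 3
  σ[v='q'](S) → 1
  σ[v='q'](σ[v='q'](S)) → 1
  γ[g; COUNT(*)→f](σ[v='q'](σ[v='q'](S))) → 1
  T → 4
  σ[b<=6](T) → 3
  ρ[g/f](σ[b<=6](T)) → 3
  ρ[f/c](ρ[g/f](σ[b<=6](T))) → 3
  π[g,f](ρ[f/c](ρ[g/f](σ[b<=6](T)))) → 3
  (γ[g; COUNT(*)→f](σ[v='q'](σ[v='q'](S))) − π[g,f](ρ[f/c](ρ[g/f](σ[b<=6](T))))) → 1

== RESULT ==
g | f
1 | 1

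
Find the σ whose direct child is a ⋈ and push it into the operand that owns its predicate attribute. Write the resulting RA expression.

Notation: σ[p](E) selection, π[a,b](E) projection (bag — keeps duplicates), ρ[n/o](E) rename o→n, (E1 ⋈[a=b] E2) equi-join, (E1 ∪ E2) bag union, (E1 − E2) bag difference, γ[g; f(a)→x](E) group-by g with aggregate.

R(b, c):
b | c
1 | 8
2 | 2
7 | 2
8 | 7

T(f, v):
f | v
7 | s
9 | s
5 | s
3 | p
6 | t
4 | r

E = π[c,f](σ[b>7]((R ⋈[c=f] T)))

σ filters on b, owned by the left side.
E' = π[c,f]((σ[b>7](R) ⋈[c=f] T))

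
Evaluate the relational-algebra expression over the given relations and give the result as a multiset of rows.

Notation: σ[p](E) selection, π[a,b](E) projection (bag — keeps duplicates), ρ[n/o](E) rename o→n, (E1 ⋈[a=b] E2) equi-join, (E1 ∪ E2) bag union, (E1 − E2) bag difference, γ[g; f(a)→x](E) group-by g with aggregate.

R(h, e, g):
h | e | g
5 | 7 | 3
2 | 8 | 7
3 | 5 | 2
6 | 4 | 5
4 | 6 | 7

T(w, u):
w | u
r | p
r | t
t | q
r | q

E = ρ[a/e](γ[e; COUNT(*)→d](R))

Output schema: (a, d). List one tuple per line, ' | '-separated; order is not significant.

Row counts bottom-up:
  R → 5
  γ[e; COUNT(*)→d](R) → 5
  ρ[a/e](γ[e; COUNT(*)→d](R)) → 5

== RESULT ==
a | d
4 | 1
5 | 1
6 | 1
7 | 1
8 | 1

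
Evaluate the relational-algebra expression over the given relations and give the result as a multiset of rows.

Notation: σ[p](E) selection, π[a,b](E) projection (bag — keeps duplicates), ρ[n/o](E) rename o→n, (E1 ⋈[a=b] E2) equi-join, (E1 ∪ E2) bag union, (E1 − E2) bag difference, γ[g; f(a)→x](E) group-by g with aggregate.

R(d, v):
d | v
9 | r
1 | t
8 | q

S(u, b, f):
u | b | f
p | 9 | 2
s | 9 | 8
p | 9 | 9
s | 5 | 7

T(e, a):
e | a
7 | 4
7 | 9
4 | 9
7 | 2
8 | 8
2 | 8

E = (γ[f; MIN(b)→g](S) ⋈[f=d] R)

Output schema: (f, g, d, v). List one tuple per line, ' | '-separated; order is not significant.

Stepwise |·|:
  S → 4
  γ[f; MIN(b)→g](S) → 4
  R → 3
  (γ[f; MIN(b)→g](S) ⋈[f=d] R) → 2

== RESULT ==
f | g | d | v
8 | 9 | 8 | q
9 | 9 | 9 | r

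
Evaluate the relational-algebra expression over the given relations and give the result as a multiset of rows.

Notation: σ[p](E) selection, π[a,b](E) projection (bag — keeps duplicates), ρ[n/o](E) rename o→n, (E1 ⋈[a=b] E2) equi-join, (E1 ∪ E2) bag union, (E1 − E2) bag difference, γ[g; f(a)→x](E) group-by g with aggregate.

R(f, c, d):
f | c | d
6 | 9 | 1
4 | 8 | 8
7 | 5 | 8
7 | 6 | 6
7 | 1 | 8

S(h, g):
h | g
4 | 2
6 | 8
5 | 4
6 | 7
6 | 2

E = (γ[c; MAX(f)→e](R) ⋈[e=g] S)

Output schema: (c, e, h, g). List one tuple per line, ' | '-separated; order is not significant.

Row counts bottom-up:
  R → 5
  γ[c; MAX(f)→e](R) → 5
  S → 5
  (γ[c; MAX(f)→e](R) ⋈[e=g] S) → 4

== RESULT ==
c | e | h | g
1 | 7 | 6 | 7
5 | 7 | 6 | 7
6 | 7 | 6 | 7
8 | 4 | 5 | 4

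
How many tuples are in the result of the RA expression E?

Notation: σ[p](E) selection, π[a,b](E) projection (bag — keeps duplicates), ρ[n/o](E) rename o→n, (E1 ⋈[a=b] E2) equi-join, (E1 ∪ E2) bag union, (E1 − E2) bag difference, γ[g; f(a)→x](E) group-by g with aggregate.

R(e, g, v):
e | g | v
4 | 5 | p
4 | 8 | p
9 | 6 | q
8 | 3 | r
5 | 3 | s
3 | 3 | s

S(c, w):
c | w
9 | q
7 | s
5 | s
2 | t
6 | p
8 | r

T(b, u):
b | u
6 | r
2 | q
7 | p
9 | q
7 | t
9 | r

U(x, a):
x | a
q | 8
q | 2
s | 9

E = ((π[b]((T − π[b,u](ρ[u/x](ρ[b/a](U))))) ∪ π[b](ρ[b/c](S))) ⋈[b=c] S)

Subexpression sizes:
  T → 6
  U → 3
  ρ[b/a](U) → 3
  ρ[u/x](ρ[b/a](U)) → 3
  π[b,u](ρ[u/x](ρ[b/a](U))) → 3
  (T − π[b,u](ρ[u/x](ρ[b/a](U)))) → 5
  π[b]((T − π[b,u](ρ[u/x](ρ[b/a](U))))) → 5
  S → 6
  ρ[b/c](S) → 6
  π[b](ρ[b/c](S)) → 6
  (π[b]((T − π[b,u](ρ[u/x](ρ[b/a](U))))) ∪ π[b](ρ[b/c](S))) → 11
  S → 6
  ((π[b]((T − π[b,u](ρ[u/x](ρ[b/a](U))))) ∪ π[b](ρ[b/c](S))) ⋈[b=c] S) → 11

|E| = 11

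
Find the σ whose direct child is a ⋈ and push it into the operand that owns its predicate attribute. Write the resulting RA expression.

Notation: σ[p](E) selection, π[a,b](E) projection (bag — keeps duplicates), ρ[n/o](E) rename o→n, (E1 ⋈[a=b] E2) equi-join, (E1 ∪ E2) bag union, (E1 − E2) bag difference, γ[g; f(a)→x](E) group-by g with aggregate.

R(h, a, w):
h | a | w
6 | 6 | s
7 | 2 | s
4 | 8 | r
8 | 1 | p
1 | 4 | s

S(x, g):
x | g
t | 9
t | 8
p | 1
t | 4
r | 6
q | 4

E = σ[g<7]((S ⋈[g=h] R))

σ filters on g, owned by the left side.
E' = (σ[g<7](S) ⋈[g=h] R)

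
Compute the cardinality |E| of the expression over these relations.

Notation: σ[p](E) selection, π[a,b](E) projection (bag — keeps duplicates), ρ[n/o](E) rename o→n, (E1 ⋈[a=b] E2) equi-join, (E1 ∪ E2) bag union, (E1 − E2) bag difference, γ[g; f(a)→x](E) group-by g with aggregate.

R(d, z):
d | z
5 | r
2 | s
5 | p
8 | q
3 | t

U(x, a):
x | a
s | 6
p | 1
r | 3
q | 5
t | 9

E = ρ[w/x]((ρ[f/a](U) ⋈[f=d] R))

Per-node cardinality:
  U → 5
  ρ[f/a](U) → 5
  R → 5
  (ρ[f/a](U) ⋈[f=d] R) → 3
  ρ[w/x]((ρ[f/a](U) ⋈[f=d] R)) → 3

|E| = 3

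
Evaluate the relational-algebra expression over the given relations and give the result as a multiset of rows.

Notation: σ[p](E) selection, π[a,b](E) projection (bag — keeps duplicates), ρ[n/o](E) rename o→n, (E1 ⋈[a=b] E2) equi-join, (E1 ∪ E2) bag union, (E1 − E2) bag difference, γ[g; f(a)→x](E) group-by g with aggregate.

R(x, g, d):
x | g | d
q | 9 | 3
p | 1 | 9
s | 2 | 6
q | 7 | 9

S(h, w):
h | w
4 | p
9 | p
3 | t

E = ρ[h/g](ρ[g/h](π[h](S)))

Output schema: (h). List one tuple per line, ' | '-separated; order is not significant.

Per-node cardinality:
  S → 3
  π[h](S) → 3
  ρ[g/h](π[h](S)) → 3
  ρ[h/g](ρ[g/h](π[h](S))) → 3

== RESULT ==
h
3
4
9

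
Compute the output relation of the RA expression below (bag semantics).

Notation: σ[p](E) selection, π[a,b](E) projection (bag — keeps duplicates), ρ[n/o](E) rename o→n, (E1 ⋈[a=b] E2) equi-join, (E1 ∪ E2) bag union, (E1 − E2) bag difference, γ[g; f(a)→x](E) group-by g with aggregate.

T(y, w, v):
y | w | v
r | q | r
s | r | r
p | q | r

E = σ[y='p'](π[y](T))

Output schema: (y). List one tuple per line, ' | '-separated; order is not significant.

Row counts bottom-up:
  T → 3
  π[y](T) → 3
  σ[y='p'](π[y](T)) → 1

== RESULT ==
y
p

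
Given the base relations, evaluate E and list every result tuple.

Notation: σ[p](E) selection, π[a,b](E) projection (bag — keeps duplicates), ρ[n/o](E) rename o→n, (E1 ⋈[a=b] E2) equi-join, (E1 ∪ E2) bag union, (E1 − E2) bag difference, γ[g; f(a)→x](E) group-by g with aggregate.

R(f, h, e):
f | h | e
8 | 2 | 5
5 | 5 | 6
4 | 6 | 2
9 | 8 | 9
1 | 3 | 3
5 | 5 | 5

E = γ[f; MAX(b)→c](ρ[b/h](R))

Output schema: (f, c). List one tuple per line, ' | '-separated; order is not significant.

Subexpression sizes:
  R → 6
  ρ[b/h](R) → 6
  γ[f; MAX(b)→c](ρ[b/h](R)) → 5

== RESULT ==
f | c
1 | 3
4 | 6
5 | 5
8 | 2
9 | 8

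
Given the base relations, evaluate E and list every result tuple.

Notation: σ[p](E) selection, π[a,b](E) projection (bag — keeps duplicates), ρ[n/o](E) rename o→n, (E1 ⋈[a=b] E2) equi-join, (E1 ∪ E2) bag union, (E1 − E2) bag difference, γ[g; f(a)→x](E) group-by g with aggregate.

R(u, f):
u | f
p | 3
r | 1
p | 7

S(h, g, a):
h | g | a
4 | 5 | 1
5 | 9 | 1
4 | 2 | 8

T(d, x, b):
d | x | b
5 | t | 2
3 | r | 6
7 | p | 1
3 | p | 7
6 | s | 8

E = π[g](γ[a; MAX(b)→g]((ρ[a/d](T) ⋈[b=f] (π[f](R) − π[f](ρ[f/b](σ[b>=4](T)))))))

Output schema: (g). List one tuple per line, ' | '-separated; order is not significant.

Subexpression sizes:
  T → 5
  ρ[a/d](T) → 5
  R → 3
  π[f](R) → 3
  T → 5
  σ[b>=4](T) → 3
  ρ[f/b](σ[b>=4](T)) → 3
  π[f](ρ[f/b](σ[b>=4](T))) → 3
  (π[f](R) − π[f](ρ[f/b](σ[b>=4](T)))) → 2
  (ρ[a/d](T) ⋈[b=f] (π[f](R) − π[f](ρ[f/b](σ[b>=4](T))))) → 1
  γ[a; MAX(b)→g]((ρ[a/d](T) ⋈[b=f] (π[f](R) − π[f](ρ[f/b](σ[b>=4](T)))))) → 1
  π[g](γ[a; MAX(b)→g]((ρ[a/d](T) ⋈[b=f] (π[f](R) − π[f](ρ[f/b](σ[b>=4](T))))))) → 1

== RESULT ==
g
1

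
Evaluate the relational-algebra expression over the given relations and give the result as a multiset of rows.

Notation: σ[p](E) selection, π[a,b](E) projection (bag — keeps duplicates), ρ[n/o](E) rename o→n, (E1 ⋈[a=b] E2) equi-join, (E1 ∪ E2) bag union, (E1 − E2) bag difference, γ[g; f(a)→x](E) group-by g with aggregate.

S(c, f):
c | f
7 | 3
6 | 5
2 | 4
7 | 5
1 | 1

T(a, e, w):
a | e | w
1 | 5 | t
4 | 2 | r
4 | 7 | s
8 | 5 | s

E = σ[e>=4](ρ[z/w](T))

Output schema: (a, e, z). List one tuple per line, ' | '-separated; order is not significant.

Row counts bottom-up:
  T → 4
  ρ[z/w](T) → 4
  σ[e>=4](ρ[z/w](T)) → 3

== RESULT ==
a | e | z
1 | 5 | t
4 | 7 | s
8 | 5 | s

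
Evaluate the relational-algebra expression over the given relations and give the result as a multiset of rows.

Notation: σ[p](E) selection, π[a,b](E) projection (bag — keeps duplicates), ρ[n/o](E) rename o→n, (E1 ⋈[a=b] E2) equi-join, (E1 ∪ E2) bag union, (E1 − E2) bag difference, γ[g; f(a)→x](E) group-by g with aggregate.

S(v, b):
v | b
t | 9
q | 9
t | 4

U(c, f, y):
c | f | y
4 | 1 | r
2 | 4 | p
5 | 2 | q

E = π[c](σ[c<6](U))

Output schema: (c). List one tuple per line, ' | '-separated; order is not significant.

Subexpression sizes:
  U → 3
  σ[c<6](U) → 3
  π[c](σ[c<6](U)) → 3

== RESULT ==
c
2
4
5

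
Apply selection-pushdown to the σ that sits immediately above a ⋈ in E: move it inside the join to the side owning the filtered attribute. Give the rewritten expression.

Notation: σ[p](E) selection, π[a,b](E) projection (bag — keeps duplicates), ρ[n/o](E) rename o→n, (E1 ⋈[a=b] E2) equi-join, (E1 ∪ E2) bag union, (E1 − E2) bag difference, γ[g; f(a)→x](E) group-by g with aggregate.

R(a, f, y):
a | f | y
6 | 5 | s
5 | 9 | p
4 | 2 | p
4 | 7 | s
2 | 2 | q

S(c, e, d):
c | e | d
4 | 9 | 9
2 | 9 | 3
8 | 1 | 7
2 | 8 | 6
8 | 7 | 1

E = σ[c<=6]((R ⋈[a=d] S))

σ filters on c, owned by the right side.
E' = (R ⋈[a=d] σ[c<=6](S))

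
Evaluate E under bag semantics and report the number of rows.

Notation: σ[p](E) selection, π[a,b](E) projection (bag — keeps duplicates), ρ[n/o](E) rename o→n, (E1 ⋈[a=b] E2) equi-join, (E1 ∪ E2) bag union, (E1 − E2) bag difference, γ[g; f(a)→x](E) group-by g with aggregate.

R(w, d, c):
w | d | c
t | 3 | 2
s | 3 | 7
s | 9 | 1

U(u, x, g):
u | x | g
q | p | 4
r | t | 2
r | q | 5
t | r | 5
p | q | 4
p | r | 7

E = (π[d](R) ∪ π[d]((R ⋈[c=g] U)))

Per-node cardinality:
  R → 3
  π[d](R) → 3
  R → 3
  U → 6
  (R ⋈[c=g] U) → 2
  π[d]((R ⋈[c=g] U)) → 2
  (π[d](R) ∪ π[d]((R ⋈[c=g] U))) → 5

|E| = 5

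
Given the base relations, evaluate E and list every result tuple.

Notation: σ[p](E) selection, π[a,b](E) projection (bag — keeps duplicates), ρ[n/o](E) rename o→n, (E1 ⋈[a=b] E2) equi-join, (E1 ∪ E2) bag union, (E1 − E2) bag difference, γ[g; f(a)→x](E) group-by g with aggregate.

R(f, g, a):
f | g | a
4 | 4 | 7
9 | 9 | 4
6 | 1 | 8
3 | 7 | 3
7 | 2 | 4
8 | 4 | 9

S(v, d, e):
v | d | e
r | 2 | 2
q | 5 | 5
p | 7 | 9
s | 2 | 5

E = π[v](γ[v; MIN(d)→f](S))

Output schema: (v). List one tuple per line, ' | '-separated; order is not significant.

Subexpression sizes:
  S → 4
  γ[v; MIN(d)→f](S) → 4
  π[v](γ[v; MIN(d)→f](S)) → 4

== RESULT ==
v
p
q
r
s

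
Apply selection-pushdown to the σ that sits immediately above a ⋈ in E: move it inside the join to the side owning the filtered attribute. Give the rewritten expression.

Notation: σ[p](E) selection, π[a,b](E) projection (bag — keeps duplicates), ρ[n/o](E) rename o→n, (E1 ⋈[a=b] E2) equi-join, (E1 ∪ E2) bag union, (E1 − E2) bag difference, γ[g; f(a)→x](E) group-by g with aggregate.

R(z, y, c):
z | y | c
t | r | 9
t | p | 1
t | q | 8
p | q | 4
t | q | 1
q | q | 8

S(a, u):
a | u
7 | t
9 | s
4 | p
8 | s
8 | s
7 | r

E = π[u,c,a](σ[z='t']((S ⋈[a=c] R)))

σ filters on z, owned by the right side.
E' = π[u,c,a]((S ⋈[a=c] σ[z='t'](R)))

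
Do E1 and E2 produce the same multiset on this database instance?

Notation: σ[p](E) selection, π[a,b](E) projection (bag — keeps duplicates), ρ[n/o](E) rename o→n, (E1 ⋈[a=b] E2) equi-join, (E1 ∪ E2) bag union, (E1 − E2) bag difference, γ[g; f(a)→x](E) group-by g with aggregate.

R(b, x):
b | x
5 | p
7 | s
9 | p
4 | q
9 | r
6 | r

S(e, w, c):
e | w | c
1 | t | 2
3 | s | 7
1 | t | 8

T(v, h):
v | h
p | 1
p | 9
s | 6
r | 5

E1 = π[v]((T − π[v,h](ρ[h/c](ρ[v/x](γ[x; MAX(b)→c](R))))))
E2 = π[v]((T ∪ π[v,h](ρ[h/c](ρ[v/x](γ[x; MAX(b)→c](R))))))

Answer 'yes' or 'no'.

E1 per-node cardinality:
  T → 4
  R → 6
  γ[x; MAX(b)→c](R) → 4
  ρ[v/x](γ[x; MAX(b)→c](R)) → 4
  ρ[h/c](ρ[v/x](γ[x; MAX(b)→c](R))) → 4
  π[v,h](ρ[h/c](ρ[v/x](γ[x; MAX(b)→c](R)))) → 4
  (T − π[v,h](ρ[h/c](ρ[v/x](γ[x; MAX(b)→c](R))))) → 3
  π[v]((T − π[v,h](ρ[h/c](ρ[v/x](γ[x; MAX(b)→c](R)))))) → 3
E2 per-node cardinality:
  T → 4
  R → 6
  γ[x; MAX(b)→c](R) → 4
  ρ[v/x](γ[x; MAX(b)→c](R)) → 4
  ρ[h/c](ρ[v/x](γ[x; MAX(b)→c](R))) → 4
  π[v,h](ρ[h/c](ρ[v/x](γ[x; MAX(b)→c](R)))) → 4
  (T ∪ π[v,h](ρ[h/c](ρ[v/x](γ[x; MAX(b)→c](R))))) → 8
  π[v]((T ∪ π[v,h](ρ[h/c](ρ[v/x](γ[x; MAX(b)→c](R)))))) → 8

E1 result:
v
p
r
s
E2 result:
v
p
p
p
q
r
r
s
s
Witness: ('s',) appears 1× in E1 but 2× in E2.

no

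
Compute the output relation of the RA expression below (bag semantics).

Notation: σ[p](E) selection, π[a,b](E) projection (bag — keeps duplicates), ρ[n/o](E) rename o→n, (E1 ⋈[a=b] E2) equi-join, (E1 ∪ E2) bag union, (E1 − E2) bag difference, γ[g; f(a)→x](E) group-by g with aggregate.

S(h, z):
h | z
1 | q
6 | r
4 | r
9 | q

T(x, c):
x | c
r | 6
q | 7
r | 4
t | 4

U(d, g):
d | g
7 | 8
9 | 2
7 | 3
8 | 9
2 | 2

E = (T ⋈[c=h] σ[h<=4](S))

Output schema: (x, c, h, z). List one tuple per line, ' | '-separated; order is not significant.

Row counts bottom-up:
  T → 4
  S → 4
  σ[h<=4](S) → 2
  (T ⋈[c=h] σ[h<=4](S)) → 2

== RESULT ==
x | c | h | z
r | 4 | 4 | r
t | 4 | 4 | r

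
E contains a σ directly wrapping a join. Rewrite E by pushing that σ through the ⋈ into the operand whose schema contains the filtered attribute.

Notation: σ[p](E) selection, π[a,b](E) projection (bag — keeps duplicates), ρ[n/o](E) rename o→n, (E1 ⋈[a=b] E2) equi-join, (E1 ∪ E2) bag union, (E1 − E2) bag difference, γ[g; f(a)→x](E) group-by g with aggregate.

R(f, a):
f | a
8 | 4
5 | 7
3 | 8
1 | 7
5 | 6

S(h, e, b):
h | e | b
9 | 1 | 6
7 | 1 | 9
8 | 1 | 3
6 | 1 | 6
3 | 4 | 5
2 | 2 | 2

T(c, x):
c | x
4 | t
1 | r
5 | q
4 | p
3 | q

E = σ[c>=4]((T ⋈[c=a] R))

σ filters on c, owned by the left side.
E' = (σ[c>=4](T) ⋈[c=a] R)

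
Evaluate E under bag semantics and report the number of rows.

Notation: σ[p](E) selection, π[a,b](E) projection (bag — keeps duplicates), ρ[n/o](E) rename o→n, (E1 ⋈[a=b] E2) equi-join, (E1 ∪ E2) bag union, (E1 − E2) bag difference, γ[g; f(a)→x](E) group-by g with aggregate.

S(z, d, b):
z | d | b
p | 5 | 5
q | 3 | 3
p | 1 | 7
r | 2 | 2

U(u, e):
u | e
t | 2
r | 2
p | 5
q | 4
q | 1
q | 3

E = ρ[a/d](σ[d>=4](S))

Row counts bottom-up:
  S → 4
  σ[d>=4](S) → 1
  ρ[a/d](σ[d>=4](S)) → 1

|E| = 1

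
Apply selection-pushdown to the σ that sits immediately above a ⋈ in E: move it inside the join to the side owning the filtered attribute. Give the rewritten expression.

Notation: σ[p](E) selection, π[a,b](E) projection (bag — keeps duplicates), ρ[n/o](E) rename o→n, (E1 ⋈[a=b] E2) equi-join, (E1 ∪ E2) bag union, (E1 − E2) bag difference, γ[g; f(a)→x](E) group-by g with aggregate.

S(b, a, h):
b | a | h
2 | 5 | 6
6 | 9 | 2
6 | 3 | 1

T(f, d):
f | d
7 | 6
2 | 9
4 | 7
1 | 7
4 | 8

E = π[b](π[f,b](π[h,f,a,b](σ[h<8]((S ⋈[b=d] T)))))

σ filters on h, owned by the left side.
E' = π[b](π[f,b](π[h,f,a,b]((σ[h<8](S) ⋈[b=d] T))))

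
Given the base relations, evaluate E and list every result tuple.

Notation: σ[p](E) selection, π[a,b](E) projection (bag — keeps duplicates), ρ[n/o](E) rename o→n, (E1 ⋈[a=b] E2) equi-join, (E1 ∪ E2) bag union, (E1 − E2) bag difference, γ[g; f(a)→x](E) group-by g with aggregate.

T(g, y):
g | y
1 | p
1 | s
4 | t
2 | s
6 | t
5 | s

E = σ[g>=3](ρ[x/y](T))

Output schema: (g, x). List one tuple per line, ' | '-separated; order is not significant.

Row counts bottom-up:
  T → 6
  ρ[x/y](T) → 6
  σ[g>=3](ρ[x/y](T)) → 3

== RESULT ==
g | x
4 | t
5 | s
6 | t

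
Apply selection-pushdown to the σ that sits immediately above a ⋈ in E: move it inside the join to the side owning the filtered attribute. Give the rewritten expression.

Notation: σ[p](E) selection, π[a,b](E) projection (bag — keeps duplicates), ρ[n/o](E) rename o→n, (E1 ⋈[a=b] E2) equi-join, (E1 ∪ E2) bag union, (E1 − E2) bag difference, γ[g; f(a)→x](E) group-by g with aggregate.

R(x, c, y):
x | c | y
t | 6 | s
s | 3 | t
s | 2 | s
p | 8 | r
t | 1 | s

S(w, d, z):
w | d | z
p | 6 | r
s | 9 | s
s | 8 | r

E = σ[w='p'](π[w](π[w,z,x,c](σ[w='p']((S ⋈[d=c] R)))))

σ filters on w, owned by the left side.
E' = σ[w='p'](π[w](π[w,z,x,c]((σ[w='p'](S) ⋈[d=c] R))))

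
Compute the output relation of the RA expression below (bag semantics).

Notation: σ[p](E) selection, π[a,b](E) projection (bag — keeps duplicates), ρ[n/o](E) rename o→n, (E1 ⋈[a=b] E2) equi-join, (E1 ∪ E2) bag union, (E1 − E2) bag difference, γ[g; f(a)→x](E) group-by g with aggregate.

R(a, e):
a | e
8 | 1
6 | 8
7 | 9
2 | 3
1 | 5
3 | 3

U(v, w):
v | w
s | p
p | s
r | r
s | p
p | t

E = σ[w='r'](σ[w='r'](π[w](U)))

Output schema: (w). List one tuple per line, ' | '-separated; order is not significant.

Subexpression sizes:
  U → 5
  π[w](U) → 5
  σ[w='r'](π[w](U)) → 1
  σ[w='r'](σ[w='r'](π[w](U))) → 1

== RESULT ==
w
r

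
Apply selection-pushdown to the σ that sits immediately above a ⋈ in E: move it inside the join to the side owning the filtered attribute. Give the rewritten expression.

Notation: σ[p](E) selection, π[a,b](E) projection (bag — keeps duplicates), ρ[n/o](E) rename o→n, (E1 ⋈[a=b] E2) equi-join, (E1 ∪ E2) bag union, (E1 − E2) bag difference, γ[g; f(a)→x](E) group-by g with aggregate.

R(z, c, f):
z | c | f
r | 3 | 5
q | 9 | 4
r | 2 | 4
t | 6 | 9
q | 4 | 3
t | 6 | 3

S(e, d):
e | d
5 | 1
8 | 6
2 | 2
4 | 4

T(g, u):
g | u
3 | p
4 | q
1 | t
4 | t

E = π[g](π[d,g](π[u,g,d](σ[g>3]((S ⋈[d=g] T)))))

σ filters on g, owned by the right side.
E' = π[g](π[d,g](π[u,g,d]((S ⋈[d=g] σ[g>3](T)))))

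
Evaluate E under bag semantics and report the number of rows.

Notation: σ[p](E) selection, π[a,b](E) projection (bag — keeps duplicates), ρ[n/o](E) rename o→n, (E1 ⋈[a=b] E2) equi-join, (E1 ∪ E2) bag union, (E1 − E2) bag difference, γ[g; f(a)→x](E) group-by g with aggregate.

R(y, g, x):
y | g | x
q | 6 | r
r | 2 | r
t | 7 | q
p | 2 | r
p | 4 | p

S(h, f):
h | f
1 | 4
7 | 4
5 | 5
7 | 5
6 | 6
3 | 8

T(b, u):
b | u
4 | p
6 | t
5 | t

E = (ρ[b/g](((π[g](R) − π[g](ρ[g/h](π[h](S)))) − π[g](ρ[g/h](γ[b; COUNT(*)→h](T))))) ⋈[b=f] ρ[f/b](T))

Per-node cardinality:
  R → 5
  π[g](R) → 5
  S → 6
  π[h](S) → 6
  ρ[g/h](π[h](S)) → 6
  π[g](ρ[g/h](π[h](S))) → 6
  (π[g](R) − π[g](ρ[g/h](π[h](S)))) → 3
  T → 3
  γ[b; COUNT(*)→h](T) → 3
  ρ[g/h](γ[b; COUNT(*)→h](T)) → 3
  π[g](ρ[g/h](γ[b; COUNT(*)→h](T))) → 3
  ((π[g](R) − π[g](ρ[g/h](π[h](S)))) − π[g](ρ[g/h](γ[b; COUNT(*)→h](T)))) → 3
  ρ[b/g](((π[g](R) − π[g](ρ[g/h](π[h](S)))) − π[g](ρ[g/h](γ[b; COUNT(*)→h](T))))) → 3
  T → 3
  ρ[f/b](T) → 3
  (ρ[b/g](((π[g](R) − π[g](ρ[g/h](π[h](S)))) − π[g](ρ[g/h](γ[b; COUNT(*)→h](T))))) ⋈[b=f] ρ[f/b](T)) → 1

|E| = 1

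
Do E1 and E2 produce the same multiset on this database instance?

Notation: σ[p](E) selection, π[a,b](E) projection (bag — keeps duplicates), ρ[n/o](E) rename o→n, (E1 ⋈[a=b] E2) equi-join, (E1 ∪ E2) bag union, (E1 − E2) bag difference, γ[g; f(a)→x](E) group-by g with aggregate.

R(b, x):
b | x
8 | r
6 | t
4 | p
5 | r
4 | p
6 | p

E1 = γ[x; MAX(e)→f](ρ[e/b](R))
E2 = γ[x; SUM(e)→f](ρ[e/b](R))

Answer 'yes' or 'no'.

E1 per-node cardinality:
  R → 6
  ρ[e/b](R) → 6
  γ[x; MAX(e)→f](ρ[e/b](R)) → 3
E2 per-node cardinality:
  R → 6
  ρ[e/b](R) → 6
  γ[x; SUM(e)→f](ρ[e/b](R)) → 3

E1 result:
x | f
p | 6
r | 8
t | 6
E2 result:
x | f
p | 14
r | 13
t | 6
Witness: ('p', 6) appears 1× in E1 but 0× in E2.

no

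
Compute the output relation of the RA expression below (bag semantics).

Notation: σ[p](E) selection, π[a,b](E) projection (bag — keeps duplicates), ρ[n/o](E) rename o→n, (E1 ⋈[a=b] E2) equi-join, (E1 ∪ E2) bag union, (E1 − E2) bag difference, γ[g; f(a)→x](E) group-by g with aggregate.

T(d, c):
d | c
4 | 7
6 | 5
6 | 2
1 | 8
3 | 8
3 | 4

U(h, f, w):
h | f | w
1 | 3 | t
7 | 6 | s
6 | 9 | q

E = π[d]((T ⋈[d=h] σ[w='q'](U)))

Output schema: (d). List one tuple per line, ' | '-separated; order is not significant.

Subexpression sizes:
  T → 6
  U → 3
  σ[w='q'](U) → 1
  (T ⋈[d=h] σ[w='q'](U)) → 2
  π[d]((T ⋈[d=h] σ[w='q'](U))) → 2

== RESULT ==
d
6
6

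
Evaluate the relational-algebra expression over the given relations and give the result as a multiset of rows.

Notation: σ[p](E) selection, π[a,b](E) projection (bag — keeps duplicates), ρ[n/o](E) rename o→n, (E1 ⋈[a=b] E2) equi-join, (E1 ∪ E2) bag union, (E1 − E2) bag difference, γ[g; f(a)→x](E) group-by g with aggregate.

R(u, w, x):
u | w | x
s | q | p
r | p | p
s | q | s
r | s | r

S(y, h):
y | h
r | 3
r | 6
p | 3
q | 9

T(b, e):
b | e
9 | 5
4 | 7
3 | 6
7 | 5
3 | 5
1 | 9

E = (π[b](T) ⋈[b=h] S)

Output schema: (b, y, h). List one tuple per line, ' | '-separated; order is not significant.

Subexpression sizes:
  T → 6
  π[b](T) → 6
  S → 4
  (π[b](T) ⋈[b=h] S) → 5

== RESULT ==
b | y | h
3 | p | 3
3 | p | 3
3 | r | 3
3 | r | 3
9 | q | 9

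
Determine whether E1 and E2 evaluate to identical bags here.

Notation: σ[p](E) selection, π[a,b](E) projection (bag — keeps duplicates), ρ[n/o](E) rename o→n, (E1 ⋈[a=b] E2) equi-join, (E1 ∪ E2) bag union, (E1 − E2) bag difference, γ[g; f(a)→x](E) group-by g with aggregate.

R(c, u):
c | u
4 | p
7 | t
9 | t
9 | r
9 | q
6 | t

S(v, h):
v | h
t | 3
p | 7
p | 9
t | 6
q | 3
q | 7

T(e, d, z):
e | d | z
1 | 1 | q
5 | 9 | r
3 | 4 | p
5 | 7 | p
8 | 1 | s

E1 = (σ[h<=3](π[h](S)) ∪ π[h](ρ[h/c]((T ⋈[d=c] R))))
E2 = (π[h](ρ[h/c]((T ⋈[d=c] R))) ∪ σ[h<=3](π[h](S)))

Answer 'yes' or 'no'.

E1 row counts bottom-up:
  S → 6
  π[h](S) → 6
  σ[h<=3](π[h](S)) → 2
  T → 5
  R → 6
  (T ⋈[d=c] R) → 5
  ρ[h/c]((T ⋈[d=c] R)) → 5
  π[h](ρ[h/c]((T ⋈[d=c] R))) → 5
  (σ[h<=3](π[h](S)) ∪ π[h](ρ[h/c]((T ⋈[d=c] R)))) → 7
E2 row counts bottom-up:
  T → 5
  R → 6
  (T ⋈[d=c] R) → 5
  ρ[h/c]((T ⋈[d=c] R)) → 5
  π[h](ρ[h/c]((T ⋈[d=c] R))) → 5
  S → 6
  π[h](S) → 6
  σ[h<=3](π[h](S)) → 2
  (π[h](ρ[h/c]((T ⋈[d=c] R))) ∪ σ[h<=3](π[h](S))) → 7

E1 and E2 produce the same multiset:
h
3
3
4
7
9
9
9

yes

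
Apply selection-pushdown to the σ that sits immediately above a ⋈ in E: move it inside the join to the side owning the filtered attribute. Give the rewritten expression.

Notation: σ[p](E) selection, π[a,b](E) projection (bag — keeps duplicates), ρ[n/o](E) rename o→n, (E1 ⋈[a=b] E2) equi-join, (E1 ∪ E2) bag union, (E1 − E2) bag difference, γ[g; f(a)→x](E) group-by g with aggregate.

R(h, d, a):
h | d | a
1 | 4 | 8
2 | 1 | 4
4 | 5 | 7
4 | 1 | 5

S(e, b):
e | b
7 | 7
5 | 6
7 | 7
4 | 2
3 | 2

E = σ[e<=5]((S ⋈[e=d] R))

σ filters on e, owned by the left side.
E' = (σ[e<=5](S) ⋈[e=d] R)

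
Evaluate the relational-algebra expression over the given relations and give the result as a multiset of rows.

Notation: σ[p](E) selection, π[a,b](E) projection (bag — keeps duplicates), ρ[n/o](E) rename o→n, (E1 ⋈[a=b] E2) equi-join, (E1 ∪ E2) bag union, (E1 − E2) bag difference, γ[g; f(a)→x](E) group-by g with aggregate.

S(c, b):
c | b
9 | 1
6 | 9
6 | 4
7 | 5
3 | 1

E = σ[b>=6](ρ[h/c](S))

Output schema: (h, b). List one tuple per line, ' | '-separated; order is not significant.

Per-node cardinality:
  S → 5
  ρ[h/c](S) → 5
  σ[b>=6](ρ[h/c](S)) → 1

== RESULT ==
h | b
6 | 9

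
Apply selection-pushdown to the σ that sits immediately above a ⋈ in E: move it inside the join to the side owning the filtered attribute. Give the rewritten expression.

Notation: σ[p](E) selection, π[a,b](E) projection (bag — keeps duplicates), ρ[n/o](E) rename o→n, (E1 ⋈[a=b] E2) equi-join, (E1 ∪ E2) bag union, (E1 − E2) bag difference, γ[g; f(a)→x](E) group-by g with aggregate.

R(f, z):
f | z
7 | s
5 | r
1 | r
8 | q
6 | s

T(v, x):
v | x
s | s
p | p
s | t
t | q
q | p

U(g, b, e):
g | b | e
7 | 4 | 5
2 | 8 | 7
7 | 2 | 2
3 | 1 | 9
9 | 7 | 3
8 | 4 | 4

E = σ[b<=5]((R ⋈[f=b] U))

σ filters on b, owned by the right side.
E' = (R ⋈[f=b] σ[b<=5](U))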